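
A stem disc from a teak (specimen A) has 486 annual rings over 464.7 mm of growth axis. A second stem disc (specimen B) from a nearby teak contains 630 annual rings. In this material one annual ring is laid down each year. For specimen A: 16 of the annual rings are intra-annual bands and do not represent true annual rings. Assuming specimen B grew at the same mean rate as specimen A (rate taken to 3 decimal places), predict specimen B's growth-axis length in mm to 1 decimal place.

Specimen A: adjusted count: 486 − 16 = 470 annual rings.
A: 464.7 mm over 470 years gives 464.7 / 470 ≈ 0.989 mm/year.
B's length ≈ 0.989 × 630 = 623.1 mm.

623.1 mm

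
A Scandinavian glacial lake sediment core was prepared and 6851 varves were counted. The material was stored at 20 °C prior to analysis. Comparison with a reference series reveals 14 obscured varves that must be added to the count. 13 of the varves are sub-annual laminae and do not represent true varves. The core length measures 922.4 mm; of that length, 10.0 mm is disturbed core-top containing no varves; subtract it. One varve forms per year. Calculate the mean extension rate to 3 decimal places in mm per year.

0.133 mm per year

Adjusted count: 6851 − 13 + 14 = 6852 varves.
The growth record spans 922.4 − 10.0 = 912.4 mm.
912.4 mm over 6852 years gives 912.4 / 6852 ≈ 0.133 mm per year.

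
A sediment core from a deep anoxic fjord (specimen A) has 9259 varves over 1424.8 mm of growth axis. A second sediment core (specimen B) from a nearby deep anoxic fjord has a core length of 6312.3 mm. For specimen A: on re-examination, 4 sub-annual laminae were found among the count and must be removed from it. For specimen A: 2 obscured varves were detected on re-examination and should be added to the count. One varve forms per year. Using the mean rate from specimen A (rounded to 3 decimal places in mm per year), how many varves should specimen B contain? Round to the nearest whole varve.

Specimen A: after corrections the count is 9259 − 4 + 2 = 9257 varves.
A: Extension rate ≈ 1424.8 / 9257 = 0.154 mm/yr.
B spans 6312.3 / 0.154 = 40988.96 years ≈ 40989 varves.

40989 varves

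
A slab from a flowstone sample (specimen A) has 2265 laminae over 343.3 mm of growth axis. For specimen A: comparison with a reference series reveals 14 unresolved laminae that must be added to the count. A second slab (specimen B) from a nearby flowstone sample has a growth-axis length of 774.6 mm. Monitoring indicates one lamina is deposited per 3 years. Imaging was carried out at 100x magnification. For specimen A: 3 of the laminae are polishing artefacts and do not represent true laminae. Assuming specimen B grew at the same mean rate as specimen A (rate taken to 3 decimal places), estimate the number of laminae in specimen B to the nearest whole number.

Specimen A: correcting the raw count gives 2265 − 3 + 14 = 2276 true laminae.
Specimen A: multiplying by 3 years per lamina: 2276 × 3 = 6828 years.
A: 343.3 mm over 6828 years gives 343.3 / 6828 ≈ 0.050 mm/year.
Specimen B: 774.6 mm / 0.050 mm per year = 15492.00 years; at 3 years per lamina that is 15492.00 / 3 ≈ 5164 laminae.

5164 laminae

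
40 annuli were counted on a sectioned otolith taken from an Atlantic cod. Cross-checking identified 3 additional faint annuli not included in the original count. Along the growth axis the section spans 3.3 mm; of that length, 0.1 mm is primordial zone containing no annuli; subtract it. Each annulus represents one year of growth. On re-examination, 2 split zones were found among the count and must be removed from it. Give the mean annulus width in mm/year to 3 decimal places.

0.078 mm/year

True annulus count = 40 − 2 + 3 = 41.
The growth record spans 3.3 − 0.1 = 3.2 mm.
Mean rate = 3.2 mm / 41 years ≈ 0.078 mm/year.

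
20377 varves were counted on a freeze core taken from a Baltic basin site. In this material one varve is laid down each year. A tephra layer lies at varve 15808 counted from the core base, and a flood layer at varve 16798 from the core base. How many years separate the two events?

990 yr

16798 − 15808 = 990 varves lie between the two events.
One varve per year makes the interval 990 years.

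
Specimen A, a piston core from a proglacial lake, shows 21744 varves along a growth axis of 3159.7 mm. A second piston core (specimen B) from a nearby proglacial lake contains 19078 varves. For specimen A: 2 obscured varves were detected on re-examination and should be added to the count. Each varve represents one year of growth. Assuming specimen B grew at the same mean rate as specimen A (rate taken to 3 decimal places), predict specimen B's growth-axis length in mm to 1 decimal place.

Specimen A: true varve count = 21744 + 2 = 21746.
A: Extension rate ≈ 3159.7 / 21746 = 0.145 mm per year.
B's length ≈ 0.145 × 19078 = 2766.3 mm.

2766.3 mm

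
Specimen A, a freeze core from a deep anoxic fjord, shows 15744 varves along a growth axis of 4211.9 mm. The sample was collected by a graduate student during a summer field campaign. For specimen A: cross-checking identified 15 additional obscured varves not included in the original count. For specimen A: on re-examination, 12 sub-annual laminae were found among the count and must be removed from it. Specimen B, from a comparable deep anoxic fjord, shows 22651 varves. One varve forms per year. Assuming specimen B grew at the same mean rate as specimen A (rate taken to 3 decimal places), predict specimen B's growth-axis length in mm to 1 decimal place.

Specimen A: after corrections the count is 15744 − 12 + 15 = 15747 varves.
A: Extension rate ≈ 4211.9 / 15747 = 0.267 mm/yr.
B's length ≈ 0.267 × 22651 = 6047.8 mm.

6047.8 mm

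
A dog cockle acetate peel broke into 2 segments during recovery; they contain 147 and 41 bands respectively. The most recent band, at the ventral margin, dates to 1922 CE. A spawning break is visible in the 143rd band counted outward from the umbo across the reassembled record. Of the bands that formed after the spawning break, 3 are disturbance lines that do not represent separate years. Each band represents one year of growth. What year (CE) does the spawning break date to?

1880 CE

Total bands = 147 + 41 = 188.
The spawning break sits at band 143 from the umbo, so 188 − 143 = 45 bands formed after it.
Excluding 3 false bands: 45 − 3 = 42.
1922 − 42 = 1880 CE.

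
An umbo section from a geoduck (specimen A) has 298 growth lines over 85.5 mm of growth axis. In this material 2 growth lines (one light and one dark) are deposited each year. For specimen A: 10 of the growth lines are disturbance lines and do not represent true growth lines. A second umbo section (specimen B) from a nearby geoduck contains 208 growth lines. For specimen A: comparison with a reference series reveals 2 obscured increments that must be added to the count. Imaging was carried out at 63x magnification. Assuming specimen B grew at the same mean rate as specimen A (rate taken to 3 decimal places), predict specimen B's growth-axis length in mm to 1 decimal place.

Specimen A: true growth line count = 298 − 10 + 2 = 290.
Specimen A: with 2 growth lines per year, 290 / 2 = 145 years.
A: 85.5 mm over 145 years gives 85.5 / 145 ≈ 0.590 mm per year.
Specimen B: dividing by 2 growth lines per year: 208 / 2 = 104 years. B's length ≈ 0.590 × 104 = 61.4 mm.

61.4 mm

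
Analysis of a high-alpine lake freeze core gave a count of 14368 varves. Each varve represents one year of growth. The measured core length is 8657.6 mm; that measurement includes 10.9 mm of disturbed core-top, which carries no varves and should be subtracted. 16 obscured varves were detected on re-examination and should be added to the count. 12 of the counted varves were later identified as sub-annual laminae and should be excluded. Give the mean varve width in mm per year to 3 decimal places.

Correcting the raw count gives 14368 − 12 + 16 = 14372 true varves.
The growth record spans 8657.6 − 10.9 = 8646.7 mm.
Extension rate ≈ 8646.7 / 14372 = 0.602 mm per year.

0.602 mm per year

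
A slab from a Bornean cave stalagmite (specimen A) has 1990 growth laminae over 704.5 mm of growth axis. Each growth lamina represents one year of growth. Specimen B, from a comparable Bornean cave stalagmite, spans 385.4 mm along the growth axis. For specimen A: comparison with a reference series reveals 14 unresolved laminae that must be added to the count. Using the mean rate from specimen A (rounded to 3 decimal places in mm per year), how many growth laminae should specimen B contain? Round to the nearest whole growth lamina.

1095 growth laminae

Specimen A: adjusted count: 1990 + 14 = 2004 growth laminae.
A: Extension rate ≈ 704.5 / 2004 = 0.352 mm/yr.
B spans 385.4 / 0.352 = 1094.89 years ≈ 1095 growth laminae.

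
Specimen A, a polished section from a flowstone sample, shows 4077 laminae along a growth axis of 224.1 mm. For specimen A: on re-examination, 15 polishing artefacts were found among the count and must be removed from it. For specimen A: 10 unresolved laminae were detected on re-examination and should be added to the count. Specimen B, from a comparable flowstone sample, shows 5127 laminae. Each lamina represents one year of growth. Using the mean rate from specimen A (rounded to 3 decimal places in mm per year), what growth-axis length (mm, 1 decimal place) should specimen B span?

282.0 mm

Specimen A: after corrections the count is 4077 − 15 + 10 = 4072 laminae.
A: 224.1 mm over 4072 years gives 224.1 / 4072 ≈ 0.055 mm/yr.
Length of B = 0.055 × 5127 = 282.0 mm.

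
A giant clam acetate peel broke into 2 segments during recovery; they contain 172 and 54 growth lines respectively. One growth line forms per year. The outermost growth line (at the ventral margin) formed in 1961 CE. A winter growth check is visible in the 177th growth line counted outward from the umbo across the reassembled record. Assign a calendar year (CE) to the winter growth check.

Total growth lines = 172 + 54 = 226.
226 − 177 = 49 growth lines lie beyond the winter growth check toward the ventral margin.
Counting back 49 years from 1961 CE places the winter growth check in 1961 − 49 = 1912 CE.

1912 CE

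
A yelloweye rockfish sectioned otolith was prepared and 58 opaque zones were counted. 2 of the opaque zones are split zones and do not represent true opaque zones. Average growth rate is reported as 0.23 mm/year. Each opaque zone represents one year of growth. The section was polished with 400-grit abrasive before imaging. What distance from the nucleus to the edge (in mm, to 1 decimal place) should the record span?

Adjusted count: 58 − 2 = 56 opaque zones.
56 years at 0.23 mm/year gives 0.23 × 56 = 12.9 mm.

12.9 mm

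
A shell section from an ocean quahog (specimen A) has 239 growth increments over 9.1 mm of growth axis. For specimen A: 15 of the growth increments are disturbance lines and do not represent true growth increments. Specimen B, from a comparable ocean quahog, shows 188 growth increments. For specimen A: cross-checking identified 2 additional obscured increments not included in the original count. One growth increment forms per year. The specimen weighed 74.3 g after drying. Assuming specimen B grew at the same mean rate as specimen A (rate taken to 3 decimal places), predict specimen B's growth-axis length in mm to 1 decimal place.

Specimen A: after corrections the count is 239 − 15 + 2 = 226 growth increments.
A: Extension rate ≈ 9.1 / 226 = 0.040 mm/year.
For B, 0.040 mm/year × 188 years = 7.5 mm.

7.5 mm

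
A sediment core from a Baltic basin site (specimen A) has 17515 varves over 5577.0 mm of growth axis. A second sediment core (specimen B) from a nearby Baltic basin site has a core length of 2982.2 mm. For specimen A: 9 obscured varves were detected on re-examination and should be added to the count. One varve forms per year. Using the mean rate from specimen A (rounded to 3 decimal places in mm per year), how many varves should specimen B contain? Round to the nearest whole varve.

Specimen A: after corrections the count is 17515 + 9 = 17524 varves.
A: Extension rate ≈ 5577.0 / 17524 = 0.318 mm/yr.
B spans 2982.2 / 0.318 = 9377.99 years ≈ 9378 varves.

9378 varves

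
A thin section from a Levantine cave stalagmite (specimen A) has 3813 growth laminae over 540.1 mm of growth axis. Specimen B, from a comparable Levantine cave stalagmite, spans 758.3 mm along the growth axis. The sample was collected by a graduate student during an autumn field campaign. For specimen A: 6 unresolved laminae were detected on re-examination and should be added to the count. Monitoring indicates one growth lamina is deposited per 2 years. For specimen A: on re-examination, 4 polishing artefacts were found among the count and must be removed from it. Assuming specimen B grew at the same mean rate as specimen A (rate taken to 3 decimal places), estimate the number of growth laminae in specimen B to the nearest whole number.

5340 growth laminae

Specimen A: adjusted count: 3813 − 4 + 6 = 3815 growth laminae.
Specimen A: at 2 years per growth lamina, 3815 × 2 = 7630 years.
A: Mean rate = 540.1 mm / 7630 years ≈ 0.071 mm per year.
Specimen B: 758.3 mm / 0.071 mm per year = 10680.28 years; at 2 years per growth lamina that is 10680.28 / 2 ≈ 5340 growth laminae.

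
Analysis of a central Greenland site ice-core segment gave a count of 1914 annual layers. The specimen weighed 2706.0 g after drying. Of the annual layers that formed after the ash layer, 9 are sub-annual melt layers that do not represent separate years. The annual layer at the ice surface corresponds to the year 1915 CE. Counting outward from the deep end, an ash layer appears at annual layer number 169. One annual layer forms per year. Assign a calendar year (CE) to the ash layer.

179 CE

The ash layer sits at annual layer 169 from the deep end, so 1914 − 169 = 1745 annual layers formed after it.
1745 − 9 false = 1736 true annual layers after the ash layer.
1915 − 1736 = 179 CE.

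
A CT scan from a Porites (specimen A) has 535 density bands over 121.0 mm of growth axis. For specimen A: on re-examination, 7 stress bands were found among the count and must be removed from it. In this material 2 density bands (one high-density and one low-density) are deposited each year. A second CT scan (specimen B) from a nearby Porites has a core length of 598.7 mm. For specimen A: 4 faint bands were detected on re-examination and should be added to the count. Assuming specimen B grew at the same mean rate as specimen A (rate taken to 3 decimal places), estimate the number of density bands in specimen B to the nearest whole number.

Specimen A: adjusted count: 535 − 7 + 4 = 532 density bands.
Specimen A: dividing by 2 density bands per year: 532 / 2 = 266 years.
A: Extension rate ≈ 121.0 / 266 = 0.455 mm/yr.
For B, 598.7 / 0.455 = 1315.82 years; at 2 density bands per year that is 1315.82 × 2 ≈ 2632 density bands.

2632 density bands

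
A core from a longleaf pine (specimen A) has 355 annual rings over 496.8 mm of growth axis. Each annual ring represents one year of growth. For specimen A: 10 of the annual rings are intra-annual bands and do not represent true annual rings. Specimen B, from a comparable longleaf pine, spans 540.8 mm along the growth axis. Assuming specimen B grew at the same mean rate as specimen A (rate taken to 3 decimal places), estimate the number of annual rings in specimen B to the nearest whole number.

Specimen A: adjusted count: 355 − 10 = 345 annual rings.
A: 496.8 mm over 345 years gives 496.8 / 345 ≈ 1.440 mm/yr.
Specimen B: 540.8 mm / 1.440 mm per year = 375.56 years ≈ 376 annual rings.

376 annual rings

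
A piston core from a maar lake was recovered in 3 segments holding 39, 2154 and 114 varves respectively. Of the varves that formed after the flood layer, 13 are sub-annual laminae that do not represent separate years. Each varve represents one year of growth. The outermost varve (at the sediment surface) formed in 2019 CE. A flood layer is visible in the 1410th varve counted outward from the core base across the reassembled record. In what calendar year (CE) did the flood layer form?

1135 CE

Total varves = 39 + 2154 + 114 = 2307.
The flood layer sits at varve 1410 from the core base, so 2307 − 1410 = 897 varves formed after it.
Removing the 13 false varves leaves 897 − 13 = 884 true varves beyond the flood layer.
2019 − 884 = 1135 CE.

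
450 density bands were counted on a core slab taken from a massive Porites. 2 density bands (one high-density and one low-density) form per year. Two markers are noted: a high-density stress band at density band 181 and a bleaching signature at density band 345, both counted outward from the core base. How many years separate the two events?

345 − 181 = 164 density bands lie between the two events.
With 2 density bands per year, 164 / 2 = 82 years.

82 years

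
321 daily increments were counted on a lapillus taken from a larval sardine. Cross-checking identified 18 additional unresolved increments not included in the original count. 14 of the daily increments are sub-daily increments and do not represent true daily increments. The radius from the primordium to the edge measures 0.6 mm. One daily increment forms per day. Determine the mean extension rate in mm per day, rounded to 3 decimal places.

0.002 mm per day

Correcting the raw count gives 321 − 14 + 18 = 325 true daily increments.
Extension rate ≈ 0.6 / 325 = 0.002 mm per day.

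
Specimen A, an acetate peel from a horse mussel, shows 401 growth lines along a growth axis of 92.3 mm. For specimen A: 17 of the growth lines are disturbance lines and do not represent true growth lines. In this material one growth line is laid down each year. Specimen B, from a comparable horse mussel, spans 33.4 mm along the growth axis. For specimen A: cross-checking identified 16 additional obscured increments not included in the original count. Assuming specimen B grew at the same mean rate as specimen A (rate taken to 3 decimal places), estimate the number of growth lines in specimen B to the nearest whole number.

Specimen A: true growth line count = 401 − 17 + 16 = 400.
A: Extension rate ≈ 92.3 / 400 = 0.231 mm/year.
For B, 33.4 / 0.231 = 144.59 years ≈ 145 growth lines.

145 growth lines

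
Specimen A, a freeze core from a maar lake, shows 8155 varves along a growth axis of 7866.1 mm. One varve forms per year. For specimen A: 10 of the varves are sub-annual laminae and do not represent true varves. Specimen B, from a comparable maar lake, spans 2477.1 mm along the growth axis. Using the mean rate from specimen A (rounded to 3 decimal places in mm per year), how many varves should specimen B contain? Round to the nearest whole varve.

Specimen A: true varve count = 8155 − 10 = 8145.
A: Mean rate = 7866.1 mm / 8145 years ≈ 0.966 mm/year.
Specimen B: 2477.1 mm / 0.966 mm per year = 2564.29 years ≈ 2564 varves.

2564 varves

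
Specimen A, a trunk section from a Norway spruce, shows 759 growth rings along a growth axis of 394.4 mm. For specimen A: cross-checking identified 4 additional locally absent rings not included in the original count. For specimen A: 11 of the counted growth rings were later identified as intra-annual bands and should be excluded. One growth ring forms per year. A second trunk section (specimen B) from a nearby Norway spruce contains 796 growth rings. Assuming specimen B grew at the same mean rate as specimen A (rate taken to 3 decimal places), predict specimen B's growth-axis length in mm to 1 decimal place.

417.1 mm

Specimen A: correcting the raw count gives 759 − 11 + 4 = 752 true growth rings.
A: Extension rate ≈ 394.4 / 752 = 0.524 mm per year.
For B, 0.524 mm/year × 796 years = 417.1 mm.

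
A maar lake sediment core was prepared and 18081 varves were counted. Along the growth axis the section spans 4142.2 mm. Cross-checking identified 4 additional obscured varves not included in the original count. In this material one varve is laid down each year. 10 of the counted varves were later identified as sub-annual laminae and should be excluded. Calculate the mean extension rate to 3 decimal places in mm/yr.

0.229 mm/yr

After corrections the count is 18081 − 10 + 4 = 18075 varves.
Extension rate ≈ 4142.2 / 18075 = 0.229 mm/yr.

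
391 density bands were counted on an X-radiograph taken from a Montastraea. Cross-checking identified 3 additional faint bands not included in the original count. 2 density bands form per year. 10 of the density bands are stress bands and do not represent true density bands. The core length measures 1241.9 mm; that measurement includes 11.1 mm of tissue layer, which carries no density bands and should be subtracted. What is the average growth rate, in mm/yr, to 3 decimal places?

6.410 mm/yr

Correcting the raw count gives 391 − 10 + 3 = 384 true density bands.
384 density bands at 2 per year is 384 / 2 = 192 years.
Net length = 1241.9 − 11.1 = 1230.8 mm.
Extension rate ≈ 1230.8 / 192 = 6.410 mm/yr.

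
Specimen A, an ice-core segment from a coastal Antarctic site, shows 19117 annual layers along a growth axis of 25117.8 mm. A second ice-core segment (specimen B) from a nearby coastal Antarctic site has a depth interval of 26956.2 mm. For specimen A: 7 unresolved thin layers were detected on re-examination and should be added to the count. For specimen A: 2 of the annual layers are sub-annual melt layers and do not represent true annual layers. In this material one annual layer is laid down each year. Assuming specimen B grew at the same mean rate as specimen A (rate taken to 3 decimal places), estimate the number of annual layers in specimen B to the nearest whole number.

Specimen A: adjusted count: 19117 − 2 + 7 = 19122 annual layers.
A: Extension rate ≈ 25117.8 / 19122 = 1.314 mm per year.
For B, 26956.2 / 1.314 = 20514.61 years ≈ 20515 annual layers.

20515 annual layers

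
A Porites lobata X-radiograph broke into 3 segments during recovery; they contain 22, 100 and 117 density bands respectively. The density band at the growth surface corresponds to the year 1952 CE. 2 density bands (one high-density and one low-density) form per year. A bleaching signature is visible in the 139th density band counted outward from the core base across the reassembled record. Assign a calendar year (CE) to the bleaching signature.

1902 CE

Total density bands = 22 + 100 + 117 = 239.
239 − 139 = 100 density bands lie beyond the bleaching signature toward the growth surface.
With 2 density bands per year, 100 / 2 = 50 years.
The density band at the growth surface is 1952 CE, so the bleaching signature dates to 1952 − 50 = 1902 CE.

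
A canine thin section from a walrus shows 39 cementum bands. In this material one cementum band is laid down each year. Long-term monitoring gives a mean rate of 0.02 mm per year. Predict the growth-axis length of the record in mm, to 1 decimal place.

0.8 mm

39 years of growth are recorded.
Length ≈ 0.02 × 39 = 0.8 mm.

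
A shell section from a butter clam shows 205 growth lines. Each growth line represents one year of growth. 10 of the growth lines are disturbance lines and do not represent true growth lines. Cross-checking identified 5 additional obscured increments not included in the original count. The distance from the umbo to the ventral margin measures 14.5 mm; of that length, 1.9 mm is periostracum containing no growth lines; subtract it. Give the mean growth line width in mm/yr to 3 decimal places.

Correcting the raw count gives 205 − 10 + 5 = 200 true growth lines.
Net length = 14.5 − 1.9 = 12.6 mm.
Mean rate = 12.6 mm / 200 years ≈ 0.063 mm/yr.

0.063 mm/yr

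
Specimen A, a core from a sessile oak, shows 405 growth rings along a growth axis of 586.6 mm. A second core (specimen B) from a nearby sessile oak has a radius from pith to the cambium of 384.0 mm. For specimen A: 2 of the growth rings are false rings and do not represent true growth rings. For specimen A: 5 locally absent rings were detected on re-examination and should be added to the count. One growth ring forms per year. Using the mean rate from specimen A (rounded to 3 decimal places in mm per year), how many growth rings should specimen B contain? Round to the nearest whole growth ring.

267 growth rings

Specimen A: adjusted count: 405 − 2 + 5 = 408 growth rings.
A: Mean rate = 586.6 mm / 408 years ≈ 1.438 mm/year.
For B, 384.0 / 1.438 = 267.04 years ≈ 267 growth rings.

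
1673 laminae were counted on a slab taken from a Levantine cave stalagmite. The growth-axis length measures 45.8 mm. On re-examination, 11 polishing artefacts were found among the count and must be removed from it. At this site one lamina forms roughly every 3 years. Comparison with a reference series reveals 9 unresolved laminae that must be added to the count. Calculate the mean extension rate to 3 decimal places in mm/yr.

After corrections the count is 1673 − 11 + 9 = 1671 laminae.
Multiplying by 3 years per lamina: 1671 × 3 = 5013 years.
Extension rate ≈ 45.8 / 5013 = 0.009 mm/yr.

0.009 mm/yr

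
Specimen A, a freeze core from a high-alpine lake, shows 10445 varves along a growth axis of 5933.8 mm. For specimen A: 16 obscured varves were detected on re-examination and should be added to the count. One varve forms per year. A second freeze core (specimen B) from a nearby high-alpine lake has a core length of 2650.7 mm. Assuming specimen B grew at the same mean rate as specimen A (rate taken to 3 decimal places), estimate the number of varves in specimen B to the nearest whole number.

Specimen A: adjusted count: 10445 + 16 = 10461 varves.
A: Extension rate ≈ 5933.8 / 10461 = 0.567 mm per year.
Specimen B: 2650.7 mm / 0.567 mm per year = 4674.96 years ≈ 4675 varves.

4675 varves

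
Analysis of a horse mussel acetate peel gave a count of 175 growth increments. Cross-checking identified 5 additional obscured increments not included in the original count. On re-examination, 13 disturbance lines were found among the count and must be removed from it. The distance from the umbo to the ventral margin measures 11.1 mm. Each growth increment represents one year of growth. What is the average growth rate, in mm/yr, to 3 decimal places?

0.066 mm/yr

After corrections the count is 175 − 13 + 5 = 167 growth increments.
Extension rate ≈ 11.1 / 167 = 0.066 mm/yr.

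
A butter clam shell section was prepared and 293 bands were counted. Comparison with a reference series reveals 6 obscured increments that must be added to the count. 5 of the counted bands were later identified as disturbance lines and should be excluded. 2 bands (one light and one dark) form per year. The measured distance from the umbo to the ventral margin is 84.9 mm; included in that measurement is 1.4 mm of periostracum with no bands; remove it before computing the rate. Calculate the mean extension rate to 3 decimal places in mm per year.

After corrections the count is 293 − 5 + 6 = 294 bands.
With 2 bands per year, 294 / 2 = 147 years.
Removing the 1.4 mm offcut leaves 84.9 − 1.4 = 83.5 mm.
83.5 mm over 147 years gives 83.5 / 147 ≈ 0.568 mm per year.

0.568 mm per year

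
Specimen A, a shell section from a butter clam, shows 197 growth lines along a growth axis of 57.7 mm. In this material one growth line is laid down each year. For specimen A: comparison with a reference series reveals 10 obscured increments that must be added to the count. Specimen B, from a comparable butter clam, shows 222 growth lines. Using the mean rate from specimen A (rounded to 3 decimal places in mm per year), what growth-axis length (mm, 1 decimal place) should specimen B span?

Specimen A: adjusted count: 197 + 10 = 207 growth lines.
A: Extension rate ≈ 57.7 / 207 = 0.279 mm/yr.
B's length ≈ 0.279 × 222 = 61.9 mm.

61.9 mm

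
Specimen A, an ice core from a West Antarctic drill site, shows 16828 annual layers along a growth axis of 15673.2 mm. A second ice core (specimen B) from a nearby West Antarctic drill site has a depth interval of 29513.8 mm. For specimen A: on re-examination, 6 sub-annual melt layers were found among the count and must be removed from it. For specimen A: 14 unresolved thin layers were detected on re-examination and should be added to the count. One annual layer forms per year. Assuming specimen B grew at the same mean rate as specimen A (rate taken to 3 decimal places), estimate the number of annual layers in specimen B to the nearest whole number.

Specimen A: true annual layer count = 16828 − 6 + 14 = 16836.
A: Extension rate ≈ 15673.2 / 16836 = 0.931 mm/year.
For B, 29513.8 / 0.931 = 31701.18 years ≈ 31701 annual layers.

31701 annual layers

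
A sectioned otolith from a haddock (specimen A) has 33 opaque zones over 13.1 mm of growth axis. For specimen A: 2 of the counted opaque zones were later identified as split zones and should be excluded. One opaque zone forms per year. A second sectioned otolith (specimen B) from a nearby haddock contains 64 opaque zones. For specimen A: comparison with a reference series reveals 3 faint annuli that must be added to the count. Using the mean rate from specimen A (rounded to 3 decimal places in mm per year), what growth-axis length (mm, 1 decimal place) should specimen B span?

Specimen A: adjusted count: 33 − 2 + 3 = 34 opaque zones.
A: Extension rate ≈ 13.1 / 34 = 0.385 mm/year.
Length of B = 0.385 × 64 = 24.6 mm.

24.6 mm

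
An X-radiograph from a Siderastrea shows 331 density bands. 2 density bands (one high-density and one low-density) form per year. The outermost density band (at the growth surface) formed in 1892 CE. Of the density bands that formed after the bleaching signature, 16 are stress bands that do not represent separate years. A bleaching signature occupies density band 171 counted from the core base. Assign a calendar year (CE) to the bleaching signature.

The bleaching signature sits at density band 171 from the core base, so 331 − 171 = 160 density bands formed after it.
160 − 16 false = 144 true density bands after the bleaching signature.
144 density bands at 2 per year is 144 / 2 = 72 years.
The density band at the growth surface is 1892 CE, so the bleaching signature dates to 1892 − 72 = 1820 CE.

1820 CE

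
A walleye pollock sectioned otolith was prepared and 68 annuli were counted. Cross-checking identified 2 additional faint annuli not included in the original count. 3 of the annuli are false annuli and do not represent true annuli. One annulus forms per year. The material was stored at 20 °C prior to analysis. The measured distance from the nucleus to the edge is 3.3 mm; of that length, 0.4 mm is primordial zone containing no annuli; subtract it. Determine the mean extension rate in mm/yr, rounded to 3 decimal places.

0.043 mm/yr

After corrections the count is 68 − 3 + 2 = 67 annuli.
The growth record spans 3.3 − 0.4 = 2.9 mm.
2.9 mm over 67 years gives 2.9 / 67 ≈ 0.043 mm/yr.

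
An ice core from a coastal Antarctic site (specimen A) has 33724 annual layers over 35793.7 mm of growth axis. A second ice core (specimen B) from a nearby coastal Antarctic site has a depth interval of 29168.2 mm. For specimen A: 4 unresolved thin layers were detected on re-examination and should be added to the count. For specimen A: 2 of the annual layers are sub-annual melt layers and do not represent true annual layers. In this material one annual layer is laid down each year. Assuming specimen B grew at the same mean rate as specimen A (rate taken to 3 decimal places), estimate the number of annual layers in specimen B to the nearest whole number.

27491 annual layers

Specimen A: adjusted count: 33724 − 2 + 4 = 33726 annual layers.
A: Mean rate = 35793.7 mm / 33726 years ≈ 1.061 mm/year.
For B, 29168.2 / 1.061 = 27491.23 years ≈ 27491 annual layers.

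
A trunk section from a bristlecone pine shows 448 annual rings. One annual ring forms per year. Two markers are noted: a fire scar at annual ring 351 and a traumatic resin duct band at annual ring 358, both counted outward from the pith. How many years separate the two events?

358 − 351 = 7 annual rings lie between the two events.
At one annual ring per year, 7 years elapsed between them.

7 years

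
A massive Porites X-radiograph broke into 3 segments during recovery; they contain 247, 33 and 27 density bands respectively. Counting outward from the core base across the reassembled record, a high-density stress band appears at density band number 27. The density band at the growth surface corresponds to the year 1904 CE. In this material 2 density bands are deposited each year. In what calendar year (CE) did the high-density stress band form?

Total density bands = 247 + 33 + 27 = 307.
The high-density stress band sits at density band 27 from the core base, so 307 − 27 = 280 density bands formed after it.
With 2 density bands per year, 280 / 2 = 140 years.
Counting back 140 years from 1904 CE places the high-density stress band in 1904 − 140 = 1764 CE.

1764 CE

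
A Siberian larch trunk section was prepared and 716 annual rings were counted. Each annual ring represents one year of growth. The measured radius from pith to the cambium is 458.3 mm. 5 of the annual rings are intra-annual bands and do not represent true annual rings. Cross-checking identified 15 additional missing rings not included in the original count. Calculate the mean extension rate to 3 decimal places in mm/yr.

0.631 mm/yr

After corrections the count is 716 − 5 + 15 = 726 annual rings.
458.3 mm over 726 years gives 458.3 / 726 ≈ 0.631 mm/yr.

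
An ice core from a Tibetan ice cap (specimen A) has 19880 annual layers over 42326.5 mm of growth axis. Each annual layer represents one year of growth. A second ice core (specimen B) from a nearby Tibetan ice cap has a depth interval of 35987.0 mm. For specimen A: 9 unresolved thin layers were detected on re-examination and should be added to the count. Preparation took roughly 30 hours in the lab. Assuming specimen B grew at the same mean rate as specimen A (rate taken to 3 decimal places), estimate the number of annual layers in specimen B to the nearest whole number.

16911 annual layers

Specimen A: adjusted count: 19880 + 9 = 19889 annual layers.
A: Mean rate = 42326.5 mm / 19889 years ≈ 2.128 mm/yr.
B spans 35987.0 / 2.128 = 16911.18 years ≈ 16911 annual layers.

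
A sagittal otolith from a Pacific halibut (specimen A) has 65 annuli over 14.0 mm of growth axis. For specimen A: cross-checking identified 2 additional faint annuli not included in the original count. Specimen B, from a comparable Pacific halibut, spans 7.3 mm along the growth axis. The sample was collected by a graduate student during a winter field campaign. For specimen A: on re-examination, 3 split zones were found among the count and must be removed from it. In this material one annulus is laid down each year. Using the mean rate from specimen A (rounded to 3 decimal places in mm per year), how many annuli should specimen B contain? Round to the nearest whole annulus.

33 annuli

Specimen A: after corrections the count is 65 − 3 + 2 = 64 annuli.
A: Mean rate = 14.0 mm / 64 years ≈ 0.219 mm/yr.
Specimen B: 7.3 mm / 0.219 mm per year = 33.33 years ≈ 33 annuli.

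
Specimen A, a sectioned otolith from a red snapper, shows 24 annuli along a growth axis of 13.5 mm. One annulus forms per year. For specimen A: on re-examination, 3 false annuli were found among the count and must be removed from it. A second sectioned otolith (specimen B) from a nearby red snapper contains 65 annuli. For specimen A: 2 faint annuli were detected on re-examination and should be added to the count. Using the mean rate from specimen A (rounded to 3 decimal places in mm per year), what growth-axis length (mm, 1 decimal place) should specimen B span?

38.2 mm

Specimen A: adjusted count: 24 − 3 + 2 = 23 annuli.
A: Mean rate = 13.5 mm / 23 years ≈ 0.587 mm/year.
Length of B = 0.587 × 65 = 38.2 mm.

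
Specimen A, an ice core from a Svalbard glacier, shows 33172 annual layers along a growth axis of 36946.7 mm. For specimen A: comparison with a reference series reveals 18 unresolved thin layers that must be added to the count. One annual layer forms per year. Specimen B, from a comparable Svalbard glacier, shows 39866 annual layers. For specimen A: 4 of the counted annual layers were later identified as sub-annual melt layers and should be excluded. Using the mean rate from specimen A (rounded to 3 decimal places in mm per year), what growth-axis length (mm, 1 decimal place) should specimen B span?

44370.9 mm

Specimen A: adjusted count: 33172 − 4 + 18 = 33186 annual layers.
A: 36946.7 mm over 33186 years gives 36946.7 / 33186 ≈ 1.113 mm/yr.
B's length ≈ 1.113 × 39866 = 44370.9 mm.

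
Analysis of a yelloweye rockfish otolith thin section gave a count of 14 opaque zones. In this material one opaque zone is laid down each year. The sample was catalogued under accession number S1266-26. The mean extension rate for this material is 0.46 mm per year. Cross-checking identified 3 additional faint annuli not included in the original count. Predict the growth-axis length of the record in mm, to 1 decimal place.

7.8 mm

Adjusted count: 14 + 3 = 17 opaque zones.
Predicted length = 0.46 mm/year × 17 years = 7.8 mm.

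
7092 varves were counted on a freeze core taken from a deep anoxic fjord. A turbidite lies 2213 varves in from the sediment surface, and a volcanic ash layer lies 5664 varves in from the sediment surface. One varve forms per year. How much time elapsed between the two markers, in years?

5664 − 2213 = 3451 varves lie between the two events.
At one varve per year, 3451 years elapsed between them.

3451 years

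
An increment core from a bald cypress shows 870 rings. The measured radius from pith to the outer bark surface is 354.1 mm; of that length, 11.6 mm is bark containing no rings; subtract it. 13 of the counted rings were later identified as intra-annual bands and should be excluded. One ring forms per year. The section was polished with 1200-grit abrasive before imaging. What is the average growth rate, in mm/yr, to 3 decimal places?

0.400 mm/yr

Adjusted count: 870 − 13 = 857 rings.
The growth record spans 354.1 − 11.6 = 342.5 mm.
342.5 mm over 857 years gives 342.5 / 857 ≈ 0.400 mm/yr.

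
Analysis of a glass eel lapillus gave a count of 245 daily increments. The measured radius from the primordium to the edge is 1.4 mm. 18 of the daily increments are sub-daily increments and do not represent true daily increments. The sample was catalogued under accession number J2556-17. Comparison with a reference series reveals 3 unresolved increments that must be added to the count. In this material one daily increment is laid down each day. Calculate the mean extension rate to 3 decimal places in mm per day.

0.006 mm per day

Correcting the raw count gives 245 − 18 + 3 = 230 true daily increments.
Mean rate = 1.4 mm / 230 days ≈ 0.006 mm per day.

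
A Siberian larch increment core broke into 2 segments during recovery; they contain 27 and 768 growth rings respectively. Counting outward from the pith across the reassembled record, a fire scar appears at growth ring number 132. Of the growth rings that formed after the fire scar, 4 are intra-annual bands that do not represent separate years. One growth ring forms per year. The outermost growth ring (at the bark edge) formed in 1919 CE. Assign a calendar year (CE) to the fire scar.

Total growth rings = 27 + 768 = 795.
795 − 132 = 663 growth rings lie beyond the fire scar toward the bark edge.
Excluding 4 false growth rings: 663 − 4 = 659.
The growth ring at the bark edge is 1919 CE, so the fire scar dates to 1919 − 659 = 1260 CE.

1260 CE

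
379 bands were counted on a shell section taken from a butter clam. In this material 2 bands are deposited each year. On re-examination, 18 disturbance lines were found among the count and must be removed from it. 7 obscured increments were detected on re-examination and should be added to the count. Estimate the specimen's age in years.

After corrections the count is 379 − 18 + 7 = 368 bands.
Dividing by 2 bands per year: 368 / 2 = 184 years.

184 years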